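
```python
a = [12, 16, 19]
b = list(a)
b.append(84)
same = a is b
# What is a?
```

After line 1: a = [12, 16, 19]
After line 2 (b = list(a) is a shallow copy, new object): a = [12, 16, 19], b = [12, 16, 19]
After line 3 (append only mutates b): a = [12, 16, 19], b = [12, 16, 19, 84]
After line 4 (same = a is b; different objects -> False): same = False

[12, 16, 19]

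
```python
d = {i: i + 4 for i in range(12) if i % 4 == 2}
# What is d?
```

{2: 6, 6: 10, 10: 14}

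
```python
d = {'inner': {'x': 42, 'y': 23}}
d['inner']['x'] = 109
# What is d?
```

After line 1: d = {'inner': {'x': 42, 'y': 23}}
After line 2 (inner x overwritten): d = {'inner': {'x': 109, 'y': 23}}

{'inner': {'x': 109, 'y': 23}}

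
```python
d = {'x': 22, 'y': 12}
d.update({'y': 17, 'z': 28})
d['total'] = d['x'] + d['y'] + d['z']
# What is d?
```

After line 1: d = {'x': 22, 'y': 12}
After line 2 (y overwritten, z added): d = {'x': 22, 'y': 17, 'z': 28}
After line 3 (total = 22 + 17 + 28 = 67): d = {'x': 22, 'y': 17, 'z': 28, 'total': 67}

{'x': 22, 'y': 17, 'z': 28, 'total': 67}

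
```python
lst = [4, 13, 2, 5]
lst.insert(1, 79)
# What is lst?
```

[4, 79, 13, 2, 5]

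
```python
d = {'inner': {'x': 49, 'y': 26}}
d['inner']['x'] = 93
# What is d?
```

After line 1: d = {'inner': {'x': 49, 'y': 26}}
After line 2 (inner x overwritten): d = {'inner': {'x': 93, 'y': 26}}

{'inner': {'x': 93, 'y': 26}}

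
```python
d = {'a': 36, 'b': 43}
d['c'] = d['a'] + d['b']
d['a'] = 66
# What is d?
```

After line 1: d = {'a': 36, 'b': 43}
After line 2 (d['c'] = 36 + 43): d = {'a': 36, 'b': 43, 'c': 79}
After line 3: d = {'a': 66, 'b': 43, 'c': 79}

{'a': 66, 'b': 43, 'c': 79}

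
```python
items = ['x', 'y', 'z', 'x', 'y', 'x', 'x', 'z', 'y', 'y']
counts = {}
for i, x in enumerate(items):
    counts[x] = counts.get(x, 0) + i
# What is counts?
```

Initial: counts = {}, items = ['x', 'y', 'z', 'x', 'y', 'x', 'x', 'z', 'y', 'y']
i=0, x='x': counts = {'x': 0}
i=1, x='y': counts = {'x': 0, 'y': 1}
i=2, x='z': counts = {'x': 0, 'y': 1, 'z': 2}
i=3, x='x': counts = {'x': 3, 'y': 1, 'z': 2}
i=4, x='y': counts = {'x': 3, 'y': 5, 'z': 2}
i=5, x='x': counts = {'x': 8, 'y': 5, 'z': 2}
i=6, x='x': counts = {'x': 14, 'y': 5, 'z': 2}
i=7, x='z': counts = {'x': 14, 'y': 5, 'z': 9}
i=8, x='y': counts = {'x': 14, 'y': 13, 'z': 9}
i=9, x='y': counts = {'x': 14, 'y': 22, 'z': 9}

{'x': 14, 'y': 22, 'z': 9}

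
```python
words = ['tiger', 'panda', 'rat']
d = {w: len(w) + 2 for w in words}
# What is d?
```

{'tiger': 7, 'panda': 7, 'rat': 5}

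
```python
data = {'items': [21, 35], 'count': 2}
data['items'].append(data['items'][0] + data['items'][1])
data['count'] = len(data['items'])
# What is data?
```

After line 1: data = {'items': [21, 35], 'count': 2}
After line 2 (append 21 + 35 = 56): data = {'items': [21, 35, 56], 'count': 2}
After line 3 (count = len(items) = 3): data = {'items': [21, 35, 56], 'count': 3}

{'items': [21, 35, 56], 'count': 3}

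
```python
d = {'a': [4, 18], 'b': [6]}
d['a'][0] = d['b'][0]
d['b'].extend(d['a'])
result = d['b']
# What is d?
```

After line 1: d = {'a': [4, 18], 'b': [6]}
After line 2 (a[0] = b[0] = 6): d = {'a': [6, 18], 'b': [6]}
After line 3 (b.extend(a) appends [6, 18]): d = {'a': [6, 18], 'b': [6, 6, 18]}
After line 4: result = d['b'] = [6, 6, 18]

{'a': [6, 18], 'b': [6, 6, 18]}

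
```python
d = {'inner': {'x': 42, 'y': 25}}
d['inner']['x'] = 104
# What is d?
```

After line 1: d = {'inner': {'x': 42, 'y': 25}}
After line 2 (inner x overwritten): d = {'inner': {'x': 104, 'y': 25}}

{'inner': {'x': 104, 'y': 25}}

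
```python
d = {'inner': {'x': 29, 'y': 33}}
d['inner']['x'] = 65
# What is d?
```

After line 1: d = {'inner': {'x': 29, 'y': 33}}
After line 2 (inner x overwritten): d = {'inner': {'x': 65, 'y': 33}}

{'inner': {'x': 65, 'y': 33}}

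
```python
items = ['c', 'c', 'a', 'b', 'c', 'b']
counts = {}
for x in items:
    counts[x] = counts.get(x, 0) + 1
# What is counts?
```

Initial: counts = {}, items = ['c', 'c', 'a', 'b', 'c', 'b']
See 'c': counts = {'c': 1}
See 'c': counts = {'c': 2}
See 'a': counts = {'c': 2, 'a': 1}
See 'b': counts = {'c': 2, 'a': 1, 'b': 1}
See 'c': counts = {'c': 3, 'a': 1, 'b': 1}
See 'b': counts = {'c': 3, 'a': 1, 'b': 2}

{'c': 3, 'a': 1, 'b': 2}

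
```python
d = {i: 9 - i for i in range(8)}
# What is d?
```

{0: 9, 1: 8, 2: 7, 3: 6, 4: 5, 5: 4, 6: 3, 7: 2}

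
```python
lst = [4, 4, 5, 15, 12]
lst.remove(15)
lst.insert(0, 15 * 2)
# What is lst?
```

After line 1: lst = [4, 4, 5, 15, 12]
After line 2 (remove first 15): lst = [4, 4, 5, 12]
After line 3 (insert 30 at index 0): lst = [30, 4, 4, 5, 12]

[30, 4, 4, 5, 12]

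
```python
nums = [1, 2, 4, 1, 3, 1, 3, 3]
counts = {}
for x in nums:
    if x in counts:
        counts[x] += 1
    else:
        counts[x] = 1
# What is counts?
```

Initial: counts = {}, nums = [1, 2, 4, 1, 3, 1, 3, 3]
See 1: counts = {1: 1}
See 2: counts = {1: 1, 2: 1}
See 4: counts = {1: 1, 2: 1, 4: 1}
See 1: counts = {1: 2, 2: 1, 4: 1}
See 3: counts = {1: 2, 2: 1, 4: 1, 3: 1}
See 1: counts = {1: 3, 2: 1, 4: 1, 3: 1}
See 3: counts = {1: 3, 2: 1, 4: 1, 3: 2}
See 3: counts = {1: 3, 2: 1, 4: 1, 3: 3}

{1: 3, 2: 1, 4: 1, 3: 3}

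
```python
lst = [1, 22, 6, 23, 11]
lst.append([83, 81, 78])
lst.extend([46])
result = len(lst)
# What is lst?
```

After line 1: lst = [1, 22, 6, 23, 11]
After line 2 (append adds [83, 81, 78] as single element): lst = [1, 22, 6, 23, 11, [83, 81, 78]]
After line 3 (extend unpacks [46], adds 46): lst = [1, 22, 6, 23, 11, [83, 81, 78], 46]
After line 4: result = len(lst) = 7

[1, 22, 6, 23, 11, [83, 81, 78], 46]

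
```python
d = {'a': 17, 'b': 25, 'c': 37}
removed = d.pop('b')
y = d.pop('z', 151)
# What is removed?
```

After line 1: d = {'a': 17, 'b': 25, 'c': 37}
After line 2 (pop 'b' returns 25): d = {'a': 17, 'c': 37}, removed = 25
After line 3 (pop 'z' missing, returns default 151): d = {'a': 17, 'c': 37}, y = 151

25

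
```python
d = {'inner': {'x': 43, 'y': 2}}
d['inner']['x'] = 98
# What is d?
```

After line 1: d = {'inner': {'x': 43, 'y': 2}}
After line 2 (inner x overwritten): d = {'inner': {'x': 98, 'y': 2}}

{'inner': {'x': 98, 'y': 2}}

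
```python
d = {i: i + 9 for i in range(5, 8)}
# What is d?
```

{5: 14, 6: 15, 7: 16}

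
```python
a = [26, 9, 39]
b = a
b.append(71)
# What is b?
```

After line 1: a = [26, 9, 39]
After line 2 (b = a is an alias, same object): a = [26, 9, 39], b = [26, 9, 39]
After line 3 (b.append mutates the shared list): a = [26, 9, 39, 71], b = [26, 9, 39, 71]

[26, 9, 39, 71]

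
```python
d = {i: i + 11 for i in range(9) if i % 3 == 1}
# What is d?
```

{1: 12, 4: 15, 7: 18}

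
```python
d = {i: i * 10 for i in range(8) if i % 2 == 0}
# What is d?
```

{0: 0, 2: 20, 4: 40, 6: 60}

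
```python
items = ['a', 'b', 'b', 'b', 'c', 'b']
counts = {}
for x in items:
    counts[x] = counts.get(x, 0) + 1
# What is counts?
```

Initial: counts = {}, items = ['a', 'b', 'b', 'b', 'c', 'b']
See 'a': counts = {'a': 1}
See 'b': counts = {'a': 1, 'b': 1}
See 'b': counts = {'a': 1, 'b': 2}
See 'b': counts = {'a': 1, 'b': 3}
See 'c': counts = {'a': 1, 'b': 3, 'c': 1}
See 'b': counts = {'a': 1, 'b': 4, 'c': 1}

{'a': 1, 'b': 4, 'c': 1}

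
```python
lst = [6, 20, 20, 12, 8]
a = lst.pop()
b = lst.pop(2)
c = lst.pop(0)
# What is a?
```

After line 1: lst = [6, 20, 20, 12, 8]
After line 2 (pop() -> a = 8): lst = [6, 20, 20, 12]
After line 3 (pop(2) -> b = 20): lst = [6, 20, 12]
After line 4 (pop(0) -> c = 6): lst = [20, 12]

8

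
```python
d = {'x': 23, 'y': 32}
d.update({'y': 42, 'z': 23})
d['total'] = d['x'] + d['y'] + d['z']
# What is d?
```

After line 1: d = {'x': 23, 'y': 32}
After line 2 (y overwritten, z added): d = {'x': 23, 'y': 42, 'z': 23}
After line 3 (total = 23 + 42 + 23 = 88): d = {'x': 23, 'y': 42, 'z': 23, 'total': 88}

{'x': 23, 'y': 42, 'z': 23, 'total': 88}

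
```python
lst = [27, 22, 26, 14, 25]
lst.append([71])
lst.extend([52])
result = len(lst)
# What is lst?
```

After line 1: lst = [27, 22, 26, 14, 25]
After line 2 (append adds [71] as single element): lst = [27, 22, 26, 14, 25, [71]]
After line 3 (extend unpacks [52], adds 52): lst = [27, 22, 26, 14, 25, [71], 52]
After line 4: result = len(lst) = 7

[27, 22, 26, 14, 25, [71], 52]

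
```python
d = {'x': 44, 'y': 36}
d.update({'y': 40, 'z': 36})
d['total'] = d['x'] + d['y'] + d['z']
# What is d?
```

After line 1: d = {'x': 44, 'y': 36}
After line 2 (y overwritten, z added): d = {'x': 44, 'y': 40, 'z': 36}
After line 3 (total = 44 + 40 + 36 = 120): d = {'x': 44, 'y': 40, 'z': 36, 'total': 120}

{'x': 44, 'y': 40, 'z': 36, 'total': 120}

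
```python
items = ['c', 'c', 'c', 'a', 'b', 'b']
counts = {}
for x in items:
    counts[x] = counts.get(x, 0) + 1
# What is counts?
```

Initial: counts = {}, items = ['c', 'c', 'c', 'a', 'b', 'b']
See 'c': counts = {'c': 1}
See 'c': counts = {'c': 2}
See 'c': counts = {'c': 3}
See 'a': counts = {'c': 3, 'a': 1}
See 'b': counts = {'c': 3, 'a': 1, 'b': 1}
See 'b': counts = {'c': 3, 'a': 1, 'b': 2}

{'c': 3, 'a': 1, 'b': 2}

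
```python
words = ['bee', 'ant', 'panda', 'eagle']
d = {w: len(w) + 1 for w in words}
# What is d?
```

{'bee': 4, 'ant': 4, 'panda': 6, 'eagle': 6}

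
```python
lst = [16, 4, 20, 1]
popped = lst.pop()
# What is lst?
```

[16, 4, 20]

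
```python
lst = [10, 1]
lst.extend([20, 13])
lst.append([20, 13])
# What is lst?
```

After line 1: lst = [10, 1]
After line 2 (extend unpacks [20, 13]): lst = [10, 1, 20, 13]
After line 3 (append adds [20, 13] as single element): lst = [10, 1, 20, 13, [20, 13]]

[10, 1, 20, 13, [20, 13]]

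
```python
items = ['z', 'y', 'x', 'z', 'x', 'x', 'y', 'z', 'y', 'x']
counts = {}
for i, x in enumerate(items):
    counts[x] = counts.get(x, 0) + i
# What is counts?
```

Initial: counts = {}, items = ['z', 'y', 'x', 'z', 'x', 'x', 'y', 'z', 'y', 'x']
i=0, x='z': counts = {'z': 0}
i=1, x='y': counts = {'z': 0, 'y': 1}
i=2, x='x': counts = {'z': 0, 'y': 1, 'x': 2}
i=3, x='z': counts = {'z': 3, 'y': 1, 'x': 2}
i=4, x='x': counts = {'z': 3, 'y': 1, 'x': 6}
i=5, x='x': counts = {'z': 3, 'y': 1, 'x': 11}
i=6, x='y': counts = {'z': 3, 'y': 7, 'x': 11}
i=7, x='z': counts = {'z': 10, 'y': 7, 'x': 11}
i=8, x='y': counts = {'z': 10, 'y': 15, 'x': 11}
i=9, x='x': counts = {'z': 10, 'y': 15, 'x': 20}

{'z': 10, 'y': 15, 'x': 20}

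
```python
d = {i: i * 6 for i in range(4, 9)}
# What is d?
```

{4: 24, 5: 30, 6: 36, 7: 42, 8: 48}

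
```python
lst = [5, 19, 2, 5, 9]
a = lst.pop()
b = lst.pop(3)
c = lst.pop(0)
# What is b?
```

After line 1: lst = [5, 19, 2, 5, 9]
After line 2 (pop() -> a = 9): lst = [5, 19, 2, 5]
After line 3 (pop(3) -> b = 5): lst = [5, 19, 2]
After line 4 (pop(0) -> c = 5): lst = [19, 2]

5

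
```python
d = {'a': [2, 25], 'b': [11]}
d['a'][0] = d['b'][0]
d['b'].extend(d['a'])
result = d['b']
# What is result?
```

After line 1: d = {'a': [2, 25], 'b': [11]}
After line 2 (a[0] = b[0] = 11): d = {'a': [11, 25], 'b': [11]}
After line 3 (b.extend(a) appends [11, 25]): d = {'a': [11, 25], 'b': [11, 11, 25]}
After line 4: result = d['b'] = [11, 11, 25]

[11, 11, 25]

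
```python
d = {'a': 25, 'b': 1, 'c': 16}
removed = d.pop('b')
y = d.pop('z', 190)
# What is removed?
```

After line 1: d = {'a': 25, 'b': 1, 'c': 16}
After line 2 (pop 'b' returns 1): d = {'a': 25, 'c': 16}, removed = 1
After line 3 (pop 'z' missing, returns default 190): d = {'a': 25, 'c': 16}, y = 190

1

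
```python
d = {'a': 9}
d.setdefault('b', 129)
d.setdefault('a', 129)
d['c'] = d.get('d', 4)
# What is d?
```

After line 1: d = {'a': 9}
After line 2 (setdefault adds 'b'=129): d = {'a': 9, 'b': 129}
After line 3 (setdefault 'a' no-op, already exists): d = {'a': 9, 'b': 129}
After line 4 (get('d', 4) returns default since 'd' not in d): d = {'a': 9, 'b': 129, 'c': 4}

{'a': 9, 'b': 129, 'c': 4}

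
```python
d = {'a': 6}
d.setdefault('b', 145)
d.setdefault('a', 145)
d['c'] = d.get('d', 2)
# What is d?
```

After line 1: d = {'a': 6}
After line 2 (setdefault adds 'b'=145): d = {'a': 6, 'b': 145}
After line 3 (setdefault 'a' no-op, already exists): d = {'a': 6, 'b': 145}
After line 4 (get('d', 2) returns default since 'd' not in d): d = {'a': 6, 'b': 145, 'c': 2}

{'a': 6, 'b': 145, 'c': 2}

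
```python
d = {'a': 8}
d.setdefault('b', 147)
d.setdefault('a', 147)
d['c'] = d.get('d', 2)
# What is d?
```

After line 1: d = {'a': 8}
After line 2 (setdefault adds 'b'=147): d = {'a': 8, 'b': 147}
After line 3 (setdefault 'a' no-op, already exists): d = {'a': 8, 'b': 147}
After line 4 (get('d', 2) returns default since 'd' not in d): d = {'a': 8, 'b': 147, 'c': 2}

{'a': 8, 'b': 147, 'c': 2}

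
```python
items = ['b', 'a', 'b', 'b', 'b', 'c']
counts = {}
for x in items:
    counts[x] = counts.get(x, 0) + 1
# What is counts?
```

Initial: counts = {}, items = ['b', 'a', 'b', 'b', 'b', 'c']
See 'b': counts = {'b': 1}
See 'a': counts = {'b': 1, 'a': 1}
See 'b': counts = {'b': 2, 'a': 1}
See 'b': counts = {'b': 3, 'a': 1}
See 'b': counts = {'b': 4, 'a': 1}
See 'c': counts = {'b': 4, 'a': 1, 'c': 1}

{'b': 4, 'a': 1, 'c': 1}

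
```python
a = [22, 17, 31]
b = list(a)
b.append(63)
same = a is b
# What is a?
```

After line 1: a = [22, 17, 31]
After line 2 (b = list(a) is a shallow copy, new object): a = [22, 17, 31], b = [22, 17, 31]
After line 3 (append only mutates b): a = [22, 17, 31], b = [22, 17, 31, 63]
After line 4 (same = a is b; different objects -> False): same = False

[22, 17, 31]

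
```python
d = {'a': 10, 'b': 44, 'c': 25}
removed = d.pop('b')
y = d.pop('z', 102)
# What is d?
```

After line 1: d = {'a': 10, 'b': 44, 'c': 25}
After line 2 (pop 'b' returns 44): d = {'a': 10, 'c': 25}, removed = 44
After line 3 (pop 'z' missing, returns default 102): d = {'a': 10, 'c': 25}, y = 102

{'a': 10, 'c': 25}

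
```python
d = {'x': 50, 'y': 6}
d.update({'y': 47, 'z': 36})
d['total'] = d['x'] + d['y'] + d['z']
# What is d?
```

After line 1: d = {'x': 50, 'y': 6}
After line 2 (y overwritten, z added): d = {'x': 50, 'y': 47, 'z': 36}
After line 3 (total = 50 + 47 + 36 = 133): d = {'x': 50, 'y': 47, 'z': 36, 'total': 133}

{'x': 50, 'y': 47, 'z': 36, 'total': 133}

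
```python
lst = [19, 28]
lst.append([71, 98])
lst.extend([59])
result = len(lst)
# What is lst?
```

After line 1: lst = [19, 28]
After line 2 (append adds [71, 98] as single element): lst = [19, 28, [71, 98]]
After line 3 (extend unpacks [59], adds 59): lst = [19, 28, [71, 98], 59]
After line 4: result = len(lst) = 4

[19, 28, [71, 98], 59]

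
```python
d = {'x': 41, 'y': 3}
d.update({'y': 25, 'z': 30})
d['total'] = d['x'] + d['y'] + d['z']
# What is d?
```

After line 1: d = {'x': 41, 'y': 3}
After line 2 (y overwritten, z added): d = {'x': 41, 'y': 25, 'z': 30}
After line 3 (total = 41 + 25 + 30 = 96): d = {'x': 41, 'y': 25, 'z': 30, 'total': 96}

{'x': 41, 'y': 25, 'z': 30, 'total': 96}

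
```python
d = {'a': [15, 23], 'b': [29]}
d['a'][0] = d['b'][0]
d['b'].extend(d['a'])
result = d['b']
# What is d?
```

After line 1: d = {'a': [15, 23], 'b': [29]}
After line 2 (a[0] = b[0] = 29): d = {'a': [29, 23], 'b': [29]}
After line 3 (b.extend(a) appends [29, 23]): d = {'a': [29, 23], 'b': [29, 29, 23]}
After line 4: result = d['b'] = [29, 29, 23]

{'a': [29, 23], 'b': [29, 29, 23]}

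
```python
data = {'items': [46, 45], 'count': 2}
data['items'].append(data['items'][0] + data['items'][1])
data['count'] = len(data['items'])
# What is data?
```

After line 1: data = {'items': [46, 45], 'count': 2}
After line 2 (append 46 + 45 = 91): data = {'items': [46, 45, 91], 'count': 2}
After line 3 (count = len(items) = 3): data = {'items': [46, 45, 91], 'count': 3}

{'items': [46, 45, 91], 'count': 3}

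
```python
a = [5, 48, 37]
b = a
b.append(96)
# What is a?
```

After line 1: a = [5, 48, 37]
After line 2 (b = a is an alias, same object): a = [5, 48, 37], b = [5, 48, 37]
After line 3 (b.append mutates the shared list): a = [5, 48, 37, 96], b = [5, 48, 37, 96]

[5, 48, 37, 96]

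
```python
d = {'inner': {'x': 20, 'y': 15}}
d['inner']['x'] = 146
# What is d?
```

After line 1: d = {'inner': {'x': 20, 'y': 15}}
After line 2 (inner x overwritten): d = {'inner': {'x': 146, 'y': 15}}

{'inner': {'x': 146, 'y': 15}}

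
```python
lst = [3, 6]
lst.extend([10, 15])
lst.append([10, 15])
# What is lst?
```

After line 1: lst = [3, 6]
After line 2 (extend unpacks [10, 15]): lst = [3, 6, 10, 15]
After line 3 (append adds [10, 15] as single element): lst = [3, 6, 10, 15, [10, 15]]

[3, 6, 10, 15, [10, 15]]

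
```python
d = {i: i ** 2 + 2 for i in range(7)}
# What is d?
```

{0: 2, 1: 3, 2: 6, 3: 11, 4: 18, 5: 27, 6: 38}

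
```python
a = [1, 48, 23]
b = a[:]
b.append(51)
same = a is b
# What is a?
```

After line 1: a = [1, 48, 23]
After line 2 (b = a[:] is a shallow copy, new object): a = [1, 48, 23], b = [1, 48, 23]
After line 3 (append only mutates b): a = [1, 48, 23], b = [1, 48, 23, 51]
After line 4 (same = a is b; different objects -> False): same = False

[1, 48, 23]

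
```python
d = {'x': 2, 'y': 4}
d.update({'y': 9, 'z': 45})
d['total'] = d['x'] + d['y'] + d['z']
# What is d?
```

After line 1: d = {'x': 2, 'y': 4}
After line 2 (y overwritten, z added): d = {'x': 2, 'y': 9, 'z': 45}
After line 3 (total = 2 + 9 + 45 = 56): d = {'x': 2, 'y': 9, 'z': 45, 'total': 56}

{'x': 2, 'y': 9, 'z': 45, 'total': 56}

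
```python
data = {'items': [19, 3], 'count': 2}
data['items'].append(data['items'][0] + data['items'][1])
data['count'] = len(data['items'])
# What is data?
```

After line 1: data = {'items': [19, 3], 'count': 2}
After line 2 (append 19 + 3 = 22): data = {'items': [19, 3, 22], 'count': 2}
After line 3 (count = len(items) = 3): data = {'items': [19, 3, 22], 'count': 3}

{'items': [19, 3, 22], 'count': 3}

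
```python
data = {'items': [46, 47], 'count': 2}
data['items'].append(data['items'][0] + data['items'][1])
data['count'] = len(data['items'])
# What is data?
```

After line 1: data = {'items': [46, 47], 'count': 2}
After line 2 (append 46 + 47 = 93): data = {'items': [46, 47, 93], 'count': 2}
After line 3 (count = len(items) = 3): data = {'items': [46, 47, 93], 'count': 3}

{'items': [46, 47, 93], 'count': 3}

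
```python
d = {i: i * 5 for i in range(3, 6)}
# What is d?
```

{3: 15, 4: 20, 5: 25}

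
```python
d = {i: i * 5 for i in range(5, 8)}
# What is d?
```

{5: 25, 6: 30, 7: 35}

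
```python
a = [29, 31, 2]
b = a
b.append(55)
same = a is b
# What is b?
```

After line 1: a = [29, 31, 2]
After line 2 (b = a is an alias, same object): a = [29, 31, 2], b = [29, 31, 2]
After line 3 (b.append mutates the shared list): a = [29, 31, 2, 55], b = [29, 31, 2, 55]
After line 4 (same = a is b; same object -> True): same = True

[29, 31, 2, 55]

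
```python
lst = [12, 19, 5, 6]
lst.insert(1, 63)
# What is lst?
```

[12, 63, 19, 5, 6]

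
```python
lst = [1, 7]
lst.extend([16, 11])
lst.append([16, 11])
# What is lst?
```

After line 1: lst = [1, 7]
After line 2 (extend unpacks [16, 11]): lst = [1, 7, 16, 11]
After line 3 (append adds [16, 11] as single element): lst = [1, 7, 16, 11, [16, 11]]

[1, 7, 16, 11, [16, 11]]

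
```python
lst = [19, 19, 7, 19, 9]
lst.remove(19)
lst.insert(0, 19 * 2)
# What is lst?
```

After line 1: lst = [19, 19, 7, 19, 9]
After line 2 (remove first 19): lst = [19, 7, 19, 9]
After line 3 (insert 38 at index 0): lst = [38, 19, 7, 19, 9]

[38, 19, 7, 19, 9]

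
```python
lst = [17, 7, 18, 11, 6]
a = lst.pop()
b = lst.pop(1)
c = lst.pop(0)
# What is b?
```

After line 1: lst = [17, 7, 18, 11, 6]
After line 2 (pop() -> a = 6): lst = [17, 7, 18, 11]
After line 3 (pop(1) -> b = 7): lst = [17, 18, 11]
After line 4 (pop(0) -> c = 17): lst = [18, 11]

7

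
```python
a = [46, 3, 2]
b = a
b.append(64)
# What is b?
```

After line 1: a = [46, 3, 2]
After line 2 (b = a is an alias, same object): a = [46, 3, 2], b = [46, 3, 2]
After line 3 (b.append mutates the shared list): a = [46, 3, 2, 64], b = [46, 3, 2, 64]

[46, 3, 2, 64]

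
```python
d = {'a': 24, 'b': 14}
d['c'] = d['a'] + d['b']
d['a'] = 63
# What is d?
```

After line 1: d = {'a': 24, 'b': 14}
After line 2 (d['c'] = 24 + 14): d = {'a': 24, 'b': 14, 'c': 38}
After line 3: d = {'a': 63, 'b': 14, 'c': 38}

{'a': 63, 'b': 14, 'c': 38}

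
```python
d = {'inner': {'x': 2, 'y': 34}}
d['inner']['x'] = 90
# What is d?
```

After line 1: d = {'inner': {'x': 2, 'y': 34}}
After line 2 (inner x overwritten): d = {'inner': {'x': 90, 'y': 34}}

{'inner': {'x': 90, 'y': 34}}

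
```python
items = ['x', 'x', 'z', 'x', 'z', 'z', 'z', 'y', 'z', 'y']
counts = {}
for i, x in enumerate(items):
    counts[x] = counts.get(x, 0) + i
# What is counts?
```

Initial: counts = {}, items = ['x', 'x', 'z', 'x', 'z', 'z', 'z', 'y', 'z', 'y']
i=0, x='x': counts = {'x': 0}
i=1, x='x': counts = {'x': 1}
i=2, x='z': counts = {'x': 1, 'z': 2}
i=3, x='x': counts = {'x': 4, 'z': 2}
i=4, x='z': counts = {'x': 4, 'z': 6}
i=5, x='z': counts = {'x': 4, 'z': 11}
i=6, x='z': counts = {'x': 4, 'z': 17}
i=7, x='y': counts = {'x': 4, 'z': 17, 'y': 7}
i=8, x='z': counts = {'x': 4, 'z': 25, 'y': 7}
i=9, x='y': counts = {'x': 4, 'z': 25, 'y': 16}

{'x': 4, 'z': 25, 'y': 16}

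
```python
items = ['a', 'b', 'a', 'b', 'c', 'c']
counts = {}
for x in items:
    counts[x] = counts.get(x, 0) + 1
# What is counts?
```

Initial: counts = {}, items = ['a', 'b', 'a', 'b', 'c', 'c']
See 'a': counts = {'a': 1}
See 'b': counts = {'a': 1, 'b': 1}
See 'a': counts = {'a': 2, 'b': 1}
See 'b': counts = {'a': 2, 'b': 2}
See 'c': counts = {'a': 2, 'b': 2, 'c': 1}
See 'c': counts = {'a': 2, 'b': 2, 'c': 2}

{'a': 2, 'b': 2, 'c': 2}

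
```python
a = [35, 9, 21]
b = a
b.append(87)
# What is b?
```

After line 1: a = [35, 9, 21]
After line 2 (b = a is an alias, same object): a = [35, 9, 21], b = [35, 9, 21]
After line 3 (b.append mutates the shared list): a = [35, 9, 21, 87], b = [35, 9, 21, 87]

[35, 9, 21, 87]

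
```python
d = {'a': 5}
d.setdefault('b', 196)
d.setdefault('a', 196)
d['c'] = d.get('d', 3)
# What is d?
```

After line 1: d = {'a': 5}
After line 2 (setdefault adds 'b'=196): d = {'a': 5, 'b': 196}
After line 3 (setdefault 'a' no-op, already exists): d = {'a': 5, 'b': 196}
After line 4 (get('d', 3) returns default since 'd' not in d): d = {'a': 5, 'b': 196, 'c': 3}

{'a': 5, 'b': 196, 'c': 3}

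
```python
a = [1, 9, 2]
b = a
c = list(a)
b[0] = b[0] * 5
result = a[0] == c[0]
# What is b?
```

After line 1: a = [1, 9, 2]
After line 2 (b = a, alias): a = [1, 9, 2], b = [1, 9, 2]
After line 3 (c = list(a) is a copy, new object): c = [1, 9, 2]
After line 4 (b[0] = 1 * 5 = 5; mutates shared a/b): a = b = [5, 9, 2], c = [1, 9, 2]
After line 5 (a[0] = 5, c[0] = 1; result = False)

[5, 9, 2]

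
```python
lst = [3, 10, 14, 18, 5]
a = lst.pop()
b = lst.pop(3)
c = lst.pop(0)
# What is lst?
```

After line 1: lst = [3, 10, 14, 18, 5]
After line 2 (pop() -> a = 5): lst = [3, 10, 14, 18]
After line 3 (pop(3) -> b = 18): lst = [3, 10, 14]
After line 4 (pop(0) -> c = 3): lst = [10, 14]

[10, 14]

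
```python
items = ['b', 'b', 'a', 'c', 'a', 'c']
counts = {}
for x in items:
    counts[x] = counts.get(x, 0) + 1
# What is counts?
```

Initial: counts = {}, items = ['b', 'b', 'a', 'c', 'a', 'c']
See 'b': counts = {'b': 1}
See 'b': counts = {'b': 2}
See 'a': counts = {'b': 2, 'a': 1}
See 'c': counts = {'b': 2, 'a': 1, 'c': 1}
See 'a': counts = {'b': 2, 'a': 2, 'c': 1}
See 'c': counts = {'b': 2, 'a': 2, 'c': 2}

{'b': 2, 'a': 2, 'c': 2}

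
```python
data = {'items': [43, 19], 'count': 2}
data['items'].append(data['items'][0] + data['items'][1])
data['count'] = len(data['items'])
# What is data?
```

After line 1: data = {'items': [43, 19], 'count': 2}
After line 2 (append 43 + 19 = 62): data = {'items': [43, 19, 62], 'count': 2}
After line 3 (count = len(items) = 3): data = {'items': [43, 19, 62], 'count': 3}

{'items': [43, 19, 62], 'count': 3}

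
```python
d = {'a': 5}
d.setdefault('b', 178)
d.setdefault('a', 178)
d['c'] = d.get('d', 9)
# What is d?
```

After line 1: d = {'a': 5}
After line 2 (setdefault adds 'b'=178): d = {'a': 5, 'b': 178}
After line 3 (setdefault 'a' no-op, already exists): d = {'a': 5, 'b': 178}
After line 4 (get('d', 9) returns default since 'd' not in d): d = {'a': 5, 'b': 178, 'c': 9}

{'a': 5, 'b': 178, 'c': 9}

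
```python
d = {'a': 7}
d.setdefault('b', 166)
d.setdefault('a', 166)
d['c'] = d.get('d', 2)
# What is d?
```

After line 1: d = {'a': 7}
After line 2 (setdefault adds 'b'=166): d = {'a': 7, 'b': 166}
After line 3 (setdefault 'a' no-op, already exists): d = {'a': 7, 'b': 166}
After line 4 (get('d', 2) returns default since 'd' not in d): d = {'a': 7, 'b': 166, 'c': 2}

{'a': 7, 'b': 166, 'c': 2}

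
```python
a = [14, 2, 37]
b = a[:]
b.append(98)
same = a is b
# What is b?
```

After line 1: a = [14, 2, 37]
After line 2 (b = a[:] is a shallow copy, new object): a = [14, 2, 37], b = [14, 2, 37]
After line 3 (append only mutates b): a = [14, 2, 37], b = [14, 2, 37, 98]
After line 4 (same = a is b; different objects -> False): same = False

[14, 2, 37, 98]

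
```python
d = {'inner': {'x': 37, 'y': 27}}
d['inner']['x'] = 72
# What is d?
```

After line 1: d = {'inner': {'x': 37, 'y': 27}}
After line 2 (inner x overwritten): d = {'inner': {'x': 72, 'y': 27}}

{'inner': {'x': 72, 'y': 27}}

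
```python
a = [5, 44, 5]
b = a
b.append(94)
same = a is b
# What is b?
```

After line 1: a = [5, 44, 5]
After line 2 (b = a is an alias, same object): a = [5, 44, 5], b = [5, 44, 5]
After line 3 (b.append mutates the shared list): a = [5, 44, 5, 94], b = [5, 44, 5, 94]
After line 4 (same = a is b; same object -> True): same = True

[5, 44, 5, 94]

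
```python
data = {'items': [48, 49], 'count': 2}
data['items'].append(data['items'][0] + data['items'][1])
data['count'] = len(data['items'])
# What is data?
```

After line 1: data = {'items': [48, 49], 'count': 2}
After line 2 (append 48 + 49 = 97): data = {'items': [48, 49, 97], 'count': 2}
After line 3 (count = len(items) = 3): data = {'items': [48, 49, 97], 'count': 3}

{'items': [48, 49, 97], 'count': 3}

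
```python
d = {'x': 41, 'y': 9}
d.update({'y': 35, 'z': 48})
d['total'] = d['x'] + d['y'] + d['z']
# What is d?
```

After line 1: d = {'x': 41, 'y': 9}
After line 2 (y overwritten, z added): d = {'x': 41, 'y': 35, 'z': 48}
After line 3 (total = 41 + 35 + 48 = 124): d = {'x': 41, 'y': 35, 'z': 48, 'total': 124}

{'x': 41, 'y': 35, 'z': 48, 'total': 124}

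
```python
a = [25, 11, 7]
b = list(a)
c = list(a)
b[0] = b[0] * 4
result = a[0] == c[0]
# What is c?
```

After line 1: a = [25, 11, 7]
After line 2 (b = list(a), copy): a = [25, 11, 7], b = [25, 11, 7]
After line 3 (c = list(a) is a copy, new object): c = [25, 11, 7]
After line 4 (b[0] = 25 * 4 = 100; only b mutates (copy)): a = [25, 11, 7], b = [100, 11, 7], c = [25, 11, 7]
After line 5 (a[0] = 25, c[0] = 25; result = True)

[25, 11, 7]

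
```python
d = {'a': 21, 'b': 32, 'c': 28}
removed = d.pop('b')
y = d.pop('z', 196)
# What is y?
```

After line 1: d = {'a': 21, 'b': 32, 'c': 28}
After line 2 (pop 'b' returns 32): d = {'a': 21, 'c': 28}, removed = 32
After line 3 (pop 'z' missing, returns default 196): d = {'a': 21, 'c': 28}, y = 196

196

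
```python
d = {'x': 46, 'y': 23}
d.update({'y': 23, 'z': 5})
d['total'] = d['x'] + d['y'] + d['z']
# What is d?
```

After line 1: d = {'x': 46, 'y': 23}
After line 2 (y overwritten, z added): d = {'x': 46, 'y': 23, 'z': 5}
After line 3 (total = 46 + 23 + 5 = 74): d = {'x': 46, 'y': 23, 'z': 5, 'total': 74}

{'x': 46, 'y': 23, 'z': 5, 'total': 74}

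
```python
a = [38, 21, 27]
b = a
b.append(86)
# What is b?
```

After line 1: a = [38, 21, 27]
After line 2 (b = a is an alias, same object): a = [38, 21, 27], b = [38, 21, 27]
After line 3 (b.append mutates the shared list): a = [38, 21, 27, 86], b = [38, 21, 27, 86]

[38, 21, 27, 86]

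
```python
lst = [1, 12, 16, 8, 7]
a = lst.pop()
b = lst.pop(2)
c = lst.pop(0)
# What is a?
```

After line 1: lst = [1, 12, 16, 8, 7]
After line 2 (pop() -> a = 7): lst = [1, 12, 16, 8]
After line 3 (pop(2) -> b = 16): lst = [1, 12, 8]
After line 4 (pop(0) -> c = 1): lst = [12, 8]

7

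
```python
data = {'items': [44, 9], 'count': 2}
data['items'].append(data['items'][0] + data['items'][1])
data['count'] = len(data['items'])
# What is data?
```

After line 1: data = {'items': [44, 9], 'count': 2}
After line 2 (append 44 + 9 = 53): data = {'items': [44, 9, 53], 'count': 2}
After line 3 (count = len(items) = 3): data = {'items': [44, 9, 53], 'count': 3}

{'items': [44, 9, 53], 'count': 3}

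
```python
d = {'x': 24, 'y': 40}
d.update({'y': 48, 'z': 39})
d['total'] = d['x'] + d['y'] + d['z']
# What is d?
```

After line 1: d = {'x': 24, 'y': 40}
After line 2 (y overwritten, z added): d = {'x': 24, 'y': 48, 'z': 39}
After line 3 (total = 24 + 48 + 39 = 111): d = {'x': 24, 'y': 48, 'z': 39, 'total': 111}

{'x': 24, 'y': 48, 'z': 39, 'total': 111}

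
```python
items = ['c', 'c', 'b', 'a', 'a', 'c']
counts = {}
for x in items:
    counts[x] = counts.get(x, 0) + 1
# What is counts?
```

Initial: counts = {}, items = ['c', 'c', 'b', 'a', 'a', 'c']
See 'c': counts = {'c': 1}
See 'c': counts = {'c': 2}
See 'b': counts = {'c': 2, 'b': 1}
See 'a': counts = {'c': 2, 'b': 1, 'a': 1}
See 'a': counts = {'c': 2, 'b': 1, 'a': 2}
See 'c': counts = {'c': 3, 'b': 1, 'a': 2}

{'c': 3, 'b': 1, 'a': 2}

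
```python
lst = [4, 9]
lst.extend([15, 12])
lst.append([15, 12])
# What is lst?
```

After line 1: lst = [4, 9]
After line 2 (extend unpacks [15, 12]): lst = [4, 9, 15, 12]
After line 3 (append adds [15, 12] as single element): lst = [4, 9, 15, 12, [15, 12]]

[4, 9, 15, 12, [15, 12]]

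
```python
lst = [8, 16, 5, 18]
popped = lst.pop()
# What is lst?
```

[8, 16, 5]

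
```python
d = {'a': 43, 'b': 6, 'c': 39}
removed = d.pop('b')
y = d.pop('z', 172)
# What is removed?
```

After line 1: d = {'a': 43, 'b': 6, 'c': 39}
After line 2 (pop 'b' returns 6): d = {'a': 43, 'c': 39}, removed = 6
After line 3 (pop 'z' missing, returns default 172): d = {'a': 43, 'c': 39}, y = 172

6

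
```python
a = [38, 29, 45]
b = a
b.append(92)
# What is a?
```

After line 1: a = [38, 29, 45]
After line 2 (b = a is an alias, same object): a = [38, 29, 45], b = [38, 29, 45]
After line 3 (b.append mutates the shared list): a = [38, 29, 45, 92], b = [38, 29, 45, 92]

[38, 29, 45, 92]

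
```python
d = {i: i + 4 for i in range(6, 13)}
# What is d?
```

{6: 10, 7: 11, 8: 12, 9: 13, 10: 14, 11: 15, 12: 16}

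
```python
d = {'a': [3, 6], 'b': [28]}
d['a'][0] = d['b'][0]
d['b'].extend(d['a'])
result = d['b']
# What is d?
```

After line 1: d = {'a': [3, 6], 'b': [28]}
After line 2 (a[0] = b[0] = 28): d = {'a': [28, 6], 'b': [28]}
After line 3 (b.extend(a) appends [28, 6]): d = {'a': [28, 6], 'b': [28, 28, 6]}
After line 4: result = d['b'] = [28, 28, 6]

{'a': [28, 6], 'b': [28, 28, 6]}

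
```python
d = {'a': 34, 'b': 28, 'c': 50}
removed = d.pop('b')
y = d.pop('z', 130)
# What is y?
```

After line 1: d = {'a': 34, 'b': 28, 'c': 50}
After line 2 (pop 'b' returns 28): d = {'a': 34, 'c': 50}, removed = 28
After line 3 (pop 'z' missing, returns default 130): d = {'a': 34, 'c': 50}, y = 130

130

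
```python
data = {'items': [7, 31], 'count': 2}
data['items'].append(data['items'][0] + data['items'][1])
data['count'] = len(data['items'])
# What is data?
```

After line 1: data = {'items': [7, 31], 'count': 2}
After line 2 (append 7 + 31 = 38): data = {'items': [7, 31, 38], 'count': 2}
After line 3 (count = len(items) = 3): data = {'items': [7, 31, 38], 'count': 3}

{'items': [7, 31, 38], 'count': 3}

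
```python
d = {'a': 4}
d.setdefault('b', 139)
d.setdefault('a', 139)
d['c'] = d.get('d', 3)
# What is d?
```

After line 1: d = {'a': 4}
After line 2 (setdefault adds 'b'=139): d = {'a': 4, 'b': 139}
After line 3 (setdefault 'a' no-op, already exists): d = {'a': 4, 'b': 139}
After line 4 (get('d', 3) returns default since 'd' not in d): d = {'a': 4, 'b': 139, 'c': 3}

{'a': 4, 'b': 139, 'c': 3}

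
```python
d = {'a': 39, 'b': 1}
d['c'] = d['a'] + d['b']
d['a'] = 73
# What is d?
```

After line 1: d = {'a': 39, 'b': 1}
After line 2 (d['c'] = 39 + 1): d = {'a': 39, 'b': 1, 'c': 40}
After line 3: d = {'a': 73, 'b': 1, 'c': 40}

{'a': 73, 'b': 1, 'c': 40}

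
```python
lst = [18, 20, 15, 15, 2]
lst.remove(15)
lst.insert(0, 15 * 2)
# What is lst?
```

After line 1: lst = [18, 20, 15, 15, 2]
After line 2 (remove first 15): lst = [18, 20, 15, 2]
After line 3 (insert 30 at index 0): lst = [30, 18, 20, 15, 2]

[30, 18, 20, 15, 2]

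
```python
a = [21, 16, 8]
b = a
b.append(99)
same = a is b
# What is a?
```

After line 1: a = [21, 16, 8]
After line 2 (b = a is an alias, same object): a = [21, 16, 8], b = [21, 16, 8]
After line 3 (b.append mutates the shared list): a = [21, 16, 8, 99], b = [21, 16, 8, 99]
After line 4 (same = a is b; same object -> True): same = True

[21, 16, 8, 99]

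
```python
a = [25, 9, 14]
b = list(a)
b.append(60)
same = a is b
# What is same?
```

After line 1: a = [25, 9, 14]
After line 2 (b = list(a) is a shallow copy, new object): a = [25, 9, 14], b = [25, 9, 14]
After line 3 (append only mutates b): a = [25, 9, 14], b = [25, 9, 14, 60]
After line 4 (same = a is b; different objects -> False): same = False

False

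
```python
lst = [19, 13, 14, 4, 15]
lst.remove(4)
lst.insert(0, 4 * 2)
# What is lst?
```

After line 1: lst = [19, 13, 14, 4, 15]
After line 2 (remove first 4): lst = [19, 13, 14, 15]
After line 3 (insert 8 at index 0): lst = [8, 19, 13, 14, 15]

[8, 19, 13, 14, 15]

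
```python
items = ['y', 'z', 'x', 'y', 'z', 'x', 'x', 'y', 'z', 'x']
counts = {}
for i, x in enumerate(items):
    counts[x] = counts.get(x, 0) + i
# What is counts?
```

Initial: counts = {}, items = ['y', 'z', 'x', 'y', 'z', 'x', 'x', 'y', 'z', 'x']
i=0, x='y': counts = {'y': 0}
i=1, x='z': counts = {'y': 0, 'z': 1}
i=2, x='x': counts = {'y': 0, 'z': 1, 'x': 2}
i=3, x='y': counts = {'y': 3, 'z': 1, 'x': 2}
i=4, x='z': counts = {'y': 3, 'z': 5, 'x': 2}
i=5, x='x': counts = {'y': 3, 'z': 5, 'x': 7}
i=6, x='x': counts = {'y': 3, 'z': 5, 'x': 13}
i=7, x='y': counts = {'y': 10, 'z': 5, 'x': 13}
i=8, x='z': counts = {'y': 10, 'z': 13, 'x': 13}
i=9, x='x': counts = {'y': 10, 'z': 13, 'x': 22}

{'y': 10, 'z': 13, 'x': 22}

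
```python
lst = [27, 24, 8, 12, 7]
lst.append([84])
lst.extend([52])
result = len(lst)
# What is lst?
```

After line 1: lst = [27, 24, 8, 12, 7]
After line 2 (append adds [84] as single element): lst = [27, 24, 8, 12, 7, [84]]
After line 3 (extend unpacks [52], adds 52): lst = [27, 24, 8, 12, 7, [84], 52]
After line 4: result = len(lst) = 7

[27, 24, 8, 12, 7, [84], 52]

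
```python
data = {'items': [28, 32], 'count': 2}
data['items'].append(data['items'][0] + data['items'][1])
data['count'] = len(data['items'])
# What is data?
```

After line 1: data = {'items': [28, 32], 'count': 2}
After line 2 (append 28 + 32 = 60): data = {'items': [28, 32, 60], 'count': 2}
After line 3 (count = len(items) = 3): data = {'items': [28, 32, 60], 'count': 3}

{'items': [28, 32, 60], 'count': 3}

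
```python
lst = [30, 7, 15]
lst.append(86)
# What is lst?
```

[30, 7, 15, 86]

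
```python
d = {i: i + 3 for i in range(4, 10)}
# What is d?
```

{4: 7, 5: 8, 6: 9, 7: 10, 8: 11, 9: 12}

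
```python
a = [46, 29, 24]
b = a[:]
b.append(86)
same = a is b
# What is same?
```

After line 1: a = [46, 29, 24]
After line 2 (b = a[:] is a shallow copy, new object): a = [46, 29, 24], b = [46, 29, 24]
After line 3 (append only mutates b): a = [46, 29, 24], b = [46, 29, 24, 86]
After line 4 (same = a is b; different objects -> False): same = False

False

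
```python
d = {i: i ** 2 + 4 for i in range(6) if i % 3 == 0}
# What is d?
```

{0: 4, 3: 13}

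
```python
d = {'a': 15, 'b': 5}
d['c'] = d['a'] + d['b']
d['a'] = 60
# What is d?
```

After line 1: d = {'a': 15, 'b': 5}
After line 2 (d['c'] = 15 + 5): d = {'a': 15, 'b': 5, 'c': 20}
After line 3: d = {'a': 60, 'b': 5, 'c': 20}

{'a': 60, 'b': 5, 'c': 20}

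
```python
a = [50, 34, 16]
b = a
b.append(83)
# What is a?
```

After line 1: a = [50, 34, 16]
After line 2 (b = a is an alias, same object): a = [50, 34, 16], b = [50, 34, 16]
After line 3 (b.append mutates the shared list): a = [50, 34, 16, 83], b = [50, 34, 16, 83]

[50, 34, 16, 83]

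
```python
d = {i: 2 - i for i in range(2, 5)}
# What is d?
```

{2: 0, 3: -1, 4: -2}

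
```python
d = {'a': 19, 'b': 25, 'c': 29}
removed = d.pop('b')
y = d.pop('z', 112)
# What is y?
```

After line 1: d = {'a': 19, 'b': 25, 'c': 29}
After line 2 (pop 'b' returns 25): d = {'a': 19, 'c': 29}, removed = 25
After line 3 (pop 'z' missing, returns default 112): d = {'a': 19, 'c': 29}, y = 112

112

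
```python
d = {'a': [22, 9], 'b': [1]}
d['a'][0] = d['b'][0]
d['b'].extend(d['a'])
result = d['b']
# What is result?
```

After line 1: d = {'a': [22, 9], 'b': [1]}
After line 2 (a[0] = b[0] = 1): d = {'a': [1, 9], 'b': [1]}
After line 3 (b.extend(a) appends [1, 9]): d = {'a': [1, 9], 'b': [1, 1, 9]}
After line 4: result = d['b'] = [1, 1, 9]

[1, 1, 9]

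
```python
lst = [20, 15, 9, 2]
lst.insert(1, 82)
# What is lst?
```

[20, 82, 15, 9, 2]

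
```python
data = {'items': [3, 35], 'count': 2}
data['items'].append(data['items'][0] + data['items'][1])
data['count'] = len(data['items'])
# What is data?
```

After line 1: data = {'items': [3, 35], 'count': 2}
After line 2 (append 3 + 35 = 38): data = {'items': [3, 35, 38], 'count': 2}
After line 3 (count = len(items) = 3): data = {'items': [3, 35, 38], 'count': 3}

{'items': [3, 35, 38], 'count': 3}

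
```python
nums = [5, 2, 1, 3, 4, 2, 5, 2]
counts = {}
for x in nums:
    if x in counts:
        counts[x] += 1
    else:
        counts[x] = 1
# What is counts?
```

Initial: counts = {}, nums = [5, 2, 1, 3, 4, 2, 5, 2]
See 5: counts = {5: 1}
See 2: counts = {5: 1, 2: 1}
See 1: counts = {5: 1, 2: 1, 1: 1}
See 3: counts = {5: 1, 2: 1, 1: 1, 3: 1}
See 4: counts = {5: 1, 2: 1, 1: 1, 3: 1, 4: 1}
See 2: counts = {5: 1, 2: 2, 1: 1, 3: 1, 4: 1}
See 5: counts = {5: 2, 2: 2, 1: 1, 3: 1, 4: 1}
See 2: counts = {5: 2, 2: 3, 1: 1, 3: 1, 4: 1}

{5: 2, 2: 3, 1: 1, 3: 1, 4: 1}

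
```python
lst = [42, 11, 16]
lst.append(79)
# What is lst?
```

[42, 11, 16, 79]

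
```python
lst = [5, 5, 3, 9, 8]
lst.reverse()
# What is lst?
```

[8, 9, 3, 5, 5]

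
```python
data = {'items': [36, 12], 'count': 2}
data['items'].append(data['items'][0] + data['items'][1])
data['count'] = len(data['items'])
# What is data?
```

After line 1: data = {'items': [36, 12], 'count': 2}
After line 2 (append 36 + 12 = 48): data = {'items': [36, 12, 48], 'count': 2}
After line 3 (count = len(items) = 3): data = {'items': [36, 12, 48], 'count': 3}

{'items': [36, 12, 48], 'count': 3}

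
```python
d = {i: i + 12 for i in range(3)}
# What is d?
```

{0: 12, 1: 13, 2: 14}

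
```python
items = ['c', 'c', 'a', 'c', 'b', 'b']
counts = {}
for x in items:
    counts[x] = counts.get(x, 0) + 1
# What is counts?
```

Initial: counts = {}, items = ['c', 'c', 'a', 'c', 'b', 'b']
See 'c': counts = {'c': 1}
See 'c': counts = {'c': 2}
See 'a': counts = {'c': 2, 'a': 1}
See 'c': counts = {'c': 3, 'a': 1}
See 'b': counts = {'c': 3, 'a': 1, 'b': 1}
See 'b': counts = {'c': 3, 'a': 1, 'b': 2}

{'c': 3, 'a': 1, 'b': 2}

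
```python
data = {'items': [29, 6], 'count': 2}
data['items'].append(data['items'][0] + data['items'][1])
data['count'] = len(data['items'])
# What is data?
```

After line 1: data = {'items': [29, 6], 'count': 2}
After line 2 (append 29 + 6 = 35): data = {'items': [29, 6, 35], 'count': 2}
After line 3 (count = len(items) = 3): data = {'items': [29, 6, 35], 'count': 3}

{'items': [29, 6, 35], 'count': 3}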